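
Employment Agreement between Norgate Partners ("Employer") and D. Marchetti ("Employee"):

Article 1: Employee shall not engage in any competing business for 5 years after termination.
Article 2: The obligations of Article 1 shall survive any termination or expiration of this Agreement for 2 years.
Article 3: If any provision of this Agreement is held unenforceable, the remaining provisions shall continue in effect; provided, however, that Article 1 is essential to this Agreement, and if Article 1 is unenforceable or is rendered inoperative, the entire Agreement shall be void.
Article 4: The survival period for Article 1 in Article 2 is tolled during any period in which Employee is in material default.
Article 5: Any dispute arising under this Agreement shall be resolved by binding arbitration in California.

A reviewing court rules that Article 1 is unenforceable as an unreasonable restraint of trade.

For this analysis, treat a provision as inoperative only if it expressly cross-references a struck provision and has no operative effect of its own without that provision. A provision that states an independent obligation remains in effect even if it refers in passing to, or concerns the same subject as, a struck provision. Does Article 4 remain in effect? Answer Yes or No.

No

Article 1 is struck. Article 2 merely fixes the survival period for Article 1; with Article 1 gone it has nothing to operate on and falls away. Article 4 has no operative effect of its own apart from Article 2 and is therefore inoperative. Article 3 makes Article 1 an essential term, and Article 1 is the provision held invalid; under Article 3, the entire Agreement is therefore void. No provision of the Agreement survives. Article 4 is among the inoperative provisions, so the answer is no.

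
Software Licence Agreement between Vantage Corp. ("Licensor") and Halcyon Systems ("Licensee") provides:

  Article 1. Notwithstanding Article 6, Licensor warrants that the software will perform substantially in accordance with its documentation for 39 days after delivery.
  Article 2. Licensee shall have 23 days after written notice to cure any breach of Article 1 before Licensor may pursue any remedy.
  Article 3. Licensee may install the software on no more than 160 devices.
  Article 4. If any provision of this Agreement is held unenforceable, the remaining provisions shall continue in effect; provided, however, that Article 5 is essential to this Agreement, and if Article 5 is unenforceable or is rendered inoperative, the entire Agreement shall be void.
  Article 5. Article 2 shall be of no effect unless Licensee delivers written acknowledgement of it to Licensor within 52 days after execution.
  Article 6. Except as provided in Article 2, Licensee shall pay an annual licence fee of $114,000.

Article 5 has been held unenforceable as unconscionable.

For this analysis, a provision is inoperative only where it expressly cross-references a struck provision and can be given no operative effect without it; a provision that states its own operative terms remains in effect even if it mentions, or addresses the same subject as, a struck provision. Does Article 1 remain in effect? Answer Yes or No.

No

Article 5 is struck. No other provision's operative terms depend on Article 5. Article 4 makes Article 5 an essential term, and Article 5 is the provision held invalid; under Article 4, the entire Agreement is therefore void. No provision of the Agreement survives. Article 1 is among the inoperative provisions, so the answer is no.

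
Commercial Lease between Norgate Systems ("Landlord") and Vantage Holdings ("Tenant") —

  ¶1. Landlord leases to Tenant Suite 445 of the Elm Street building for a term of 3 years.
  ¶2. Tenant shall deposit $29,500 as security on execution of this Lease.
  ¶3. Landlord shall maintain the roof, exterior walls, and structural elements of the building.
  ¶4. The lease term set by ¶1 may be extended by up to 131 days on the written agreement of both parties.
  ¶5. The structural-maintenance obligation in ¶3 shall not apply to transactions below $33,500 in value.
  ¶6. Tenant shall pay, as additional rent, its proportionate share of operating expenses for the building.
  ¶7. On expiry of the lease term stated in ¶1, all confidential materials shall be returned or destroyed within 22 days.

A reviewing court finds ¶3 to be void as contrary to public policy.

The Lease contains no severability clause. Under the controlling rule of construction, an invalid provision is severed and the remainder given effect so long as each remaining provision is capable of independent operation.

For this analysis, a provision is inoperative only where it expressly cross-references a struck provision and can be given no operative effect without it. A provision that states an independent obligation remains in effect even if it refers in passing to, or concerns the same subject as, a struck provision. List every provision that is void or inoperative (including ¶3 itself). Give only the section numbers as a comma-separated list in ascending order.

3, 5

¶3 is struck. The whole of ¶5 is the carve-out from the structural-maintenance obligation, defined by reference to ¶3, so ¶5 cannot stand once ¶3 is removed. Under the stated default rule, only provisions that cannot operate independently fall away; the rest are enforced. ¶1, ¶2, ¶4, ¶6, and ¶7 remain in effect.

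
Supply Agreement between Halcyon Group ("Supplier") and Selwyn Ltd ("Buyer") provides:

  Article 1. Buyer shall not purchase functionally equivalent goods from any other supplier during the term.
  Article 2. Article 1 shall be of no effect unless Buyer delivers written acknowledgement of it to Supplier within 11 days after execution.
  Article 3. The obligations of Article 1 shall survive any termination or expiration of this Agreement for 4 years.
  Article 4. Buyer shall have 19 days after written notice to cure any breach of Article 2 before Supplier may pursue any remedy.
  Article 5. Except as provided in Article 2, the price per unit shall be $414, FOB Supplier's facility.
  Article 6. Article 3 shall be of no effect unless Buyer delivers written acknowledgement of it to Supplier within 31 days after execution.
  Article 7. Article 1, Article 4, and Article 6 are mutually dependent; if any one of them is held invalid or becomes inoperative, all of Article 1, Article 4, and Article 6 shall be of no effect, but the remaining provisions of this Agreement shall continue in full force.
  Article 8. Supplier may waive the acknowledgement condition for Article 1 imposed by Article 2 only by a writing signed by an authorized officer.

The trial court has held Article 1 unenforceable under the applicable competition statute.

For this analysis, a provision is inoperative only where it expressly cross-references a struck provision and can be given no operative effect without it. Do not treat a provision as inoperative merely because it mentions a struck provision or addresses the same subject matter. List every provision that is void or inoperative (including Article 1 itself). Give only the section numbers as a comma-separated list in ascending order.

Article 1 is struck. Article 2 merely fixes the acknowledgement condition for Article 1; with Article 1 gone it has nothing to operate on and falls away. Article 3 merely fixes the survival period for Article 1; with Article 1 gone it has nothing to operate on and falls away. The only function of Article 4 is the cure period for breach of Article 2, so it cannot stand once Article 2 is removed. Article 6 has no operative effect of its own apart from Article 3 and is therefore inoperative. Article 8 merely fixes the waiver condition for Article 2; with Article 2 gone it has nothing to operate on and falls away. Although Article 5 refers to Article 2, its operative terms do not depend on Article 2, so it remains in effect. Article 7 declares Article 1, Article 4, and Article 6 mutually dependent; since one of them has fallen, all of them are of no effect. The remainder continues in force under Article 7. Article 5 and Article 7 remain in effect.

1, 2, 3, 4, 6, 8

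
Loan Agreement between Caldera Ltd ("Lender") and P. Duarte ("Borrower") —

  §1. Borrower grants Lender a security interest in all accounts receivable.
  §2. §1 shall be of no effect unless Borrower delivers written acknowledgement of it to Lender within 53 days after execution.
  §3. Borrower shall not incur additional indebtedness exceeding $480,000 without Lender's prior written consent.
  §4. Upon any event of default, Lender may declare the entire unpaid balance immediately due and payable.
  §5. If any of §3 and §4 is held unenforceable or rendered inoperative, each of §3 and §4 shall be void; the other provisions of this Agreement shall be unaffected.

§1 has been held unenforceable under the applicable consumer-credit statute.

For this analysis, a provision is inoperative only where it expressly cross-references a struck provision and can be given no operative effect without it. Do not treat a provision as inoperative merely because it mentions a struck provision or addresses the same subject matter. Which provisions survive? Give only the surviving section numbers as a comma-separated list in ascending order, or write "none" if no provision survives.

§1 is struck. The only function of §2 is the acknowledgement condition for §1, so it cannot stand once §1 is removed. §5 ties §3 and §4 together, but none of those is affected here; the remaining provisions continue in force under §5. The provisions still in force are §3, §4, and §5.

3, 4, 5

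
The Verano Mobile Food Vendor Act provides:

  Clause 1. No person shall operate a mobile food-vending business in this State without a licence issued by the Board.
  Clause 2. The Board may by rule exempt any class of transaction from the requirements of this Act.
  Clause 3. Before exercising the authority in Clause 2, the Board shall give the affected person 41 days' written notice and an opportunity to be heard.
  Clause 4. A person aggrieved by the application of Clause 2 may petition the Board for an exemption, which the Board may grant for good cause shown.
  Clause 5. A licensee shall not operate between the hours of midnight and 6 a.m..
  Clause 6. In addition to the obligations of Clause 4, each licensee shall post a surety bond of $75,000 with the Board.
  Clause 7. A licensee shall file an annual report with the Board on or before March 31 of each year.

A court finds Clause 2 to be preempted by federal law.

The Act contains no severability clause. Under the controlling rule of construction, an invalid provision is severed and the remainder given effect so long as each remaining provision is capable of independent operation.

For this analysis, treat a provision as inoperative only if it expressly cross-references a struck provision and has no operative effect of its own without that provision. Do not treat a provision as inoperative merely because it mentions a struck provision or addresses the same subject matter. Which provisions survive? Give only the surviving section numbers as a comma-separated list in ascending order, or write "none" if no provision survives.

Clause 2 is struck. Clause 3 operates only by reference to Clause 2, so it falls with Clause 2. Clause 4 has no operative effect of its own apart from Clause 2 and is therefore inoperative. Clause 6 mentions Clause 4 but its own obligation stands independently of Clause 4, so Clause 6 is not affected. With no severability clause, the stated default rule severs what cannot stand and enforces each remaining provision that can operate on its own. Clause 1, Clause 5, Clause 6, and Clause 7 remain in effect.

1, 5, 6, 7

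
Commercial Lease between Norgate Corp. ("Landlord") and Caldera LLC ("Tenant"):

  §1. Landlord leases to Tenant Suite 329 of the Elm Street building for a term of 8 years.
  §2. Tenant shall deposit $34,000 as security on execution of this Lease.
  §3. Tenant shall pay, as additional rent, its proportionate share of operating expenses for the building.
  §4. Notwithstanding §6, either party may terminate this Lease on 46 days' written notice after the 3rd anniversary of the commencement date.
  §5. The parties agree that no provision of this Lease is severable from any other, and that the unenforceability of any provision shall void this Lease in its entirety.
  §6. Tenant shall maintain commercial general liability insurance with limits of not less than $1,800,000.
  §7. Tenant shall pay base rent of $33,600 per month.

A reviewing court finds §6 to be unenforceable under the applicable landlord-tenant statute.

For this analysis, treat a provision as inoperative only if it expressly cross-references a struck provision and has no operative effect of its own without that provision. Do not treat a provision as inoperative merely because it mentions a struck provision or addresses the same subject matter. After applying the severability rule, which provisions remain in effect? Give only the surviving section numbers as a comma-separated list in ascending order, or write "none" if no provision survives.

none

§6 is struck. No other provision's operative terms depend on §6. §5 provides that the Lease is not severable, so the invalidity of any one provision voids the entire Lease. No provision of the Lease survives.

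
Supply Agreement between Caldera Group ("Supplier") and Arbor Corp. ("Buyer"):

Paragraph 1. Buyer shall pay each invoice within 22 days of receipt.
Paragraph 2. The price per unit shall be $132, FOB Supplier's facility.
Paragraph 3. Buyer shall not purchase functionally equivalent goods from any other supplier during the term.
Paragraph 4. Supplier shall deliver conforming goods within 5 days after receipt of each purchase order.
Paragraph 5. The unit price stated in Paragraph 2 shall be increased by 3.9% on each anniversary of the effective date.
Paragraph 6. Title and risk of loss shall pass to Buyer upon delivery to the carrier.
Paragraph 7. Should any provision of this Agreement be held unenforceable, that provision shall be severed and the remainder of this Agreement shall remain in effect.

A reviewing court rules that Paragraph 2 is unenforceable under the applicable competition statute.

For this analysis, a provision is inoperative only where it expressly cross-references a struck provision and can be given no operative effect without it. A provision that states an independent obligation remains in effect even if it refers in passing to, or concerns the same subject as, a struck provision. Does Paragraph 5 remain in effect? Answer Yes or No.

No

Paragraph 2 is struck. The whole of Paragraph 5 is the escalation of the unit price, defined by reference to Paragraph 2, so Paragraph 5 cannot stand once Paragraph 2 is removed. Under the severability clause in Paragraph 7, the remaining provisions continue in force. Paragraph 1, Paragraph 3, Paragraph 4, Paragraph 6, and Paragraph 7 remain in effect. Paragraph 5 is among the inoperative provisions, so the answer is no.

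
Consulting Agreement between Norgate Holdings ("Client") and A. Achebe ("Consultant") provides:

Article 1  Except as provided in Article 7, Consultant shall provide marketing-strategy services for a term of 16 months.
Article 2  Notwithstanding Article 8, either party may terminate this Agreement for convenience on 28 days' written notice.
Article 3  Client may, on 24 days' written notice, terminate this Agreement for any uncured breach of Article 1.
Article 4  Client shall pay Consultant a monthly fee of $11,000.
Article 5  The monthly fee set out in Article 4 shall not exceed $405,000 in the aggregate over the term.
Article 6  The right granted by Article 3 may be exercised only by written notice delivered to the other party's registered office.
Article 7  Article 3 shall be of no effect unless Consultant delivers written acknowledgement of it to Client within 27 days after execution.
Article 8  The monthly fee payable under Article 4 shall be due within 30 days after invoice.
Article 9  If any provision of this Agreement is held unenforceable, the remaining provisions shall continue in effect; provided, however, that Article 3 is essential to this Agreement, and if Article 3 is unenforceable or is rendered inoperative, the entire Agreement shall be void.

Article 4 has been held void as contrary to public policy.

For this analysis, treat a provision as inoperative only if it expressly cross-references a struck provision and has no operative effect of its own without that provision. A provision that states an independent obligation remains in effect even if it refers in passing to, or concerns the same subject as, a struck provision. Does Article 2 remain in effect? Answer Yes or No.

Yes

Article 4 is struck. Article 5 has no operative effect of its own apart from Article 4 and is therefore inoperative. Article 8 does nothing except set the payment deadline for the monthly fee by reference to Article 4; with Article 4 gone it has no independent effect and is inoperative. Although Article 2 refers to Article 8, its operative terms do not depend on Article 8, so it remains in effect. Article 9 makes Article 3 an essential term, but Article 3 is unaffected, so the severability proviso in Article 9 preserves the remaining provisions. That leaves Article 1, Article 2, Article 3, Article 6, Article 7, and Article 9 in effect. Article 2 is among the surviving provisions, so the answer is yes.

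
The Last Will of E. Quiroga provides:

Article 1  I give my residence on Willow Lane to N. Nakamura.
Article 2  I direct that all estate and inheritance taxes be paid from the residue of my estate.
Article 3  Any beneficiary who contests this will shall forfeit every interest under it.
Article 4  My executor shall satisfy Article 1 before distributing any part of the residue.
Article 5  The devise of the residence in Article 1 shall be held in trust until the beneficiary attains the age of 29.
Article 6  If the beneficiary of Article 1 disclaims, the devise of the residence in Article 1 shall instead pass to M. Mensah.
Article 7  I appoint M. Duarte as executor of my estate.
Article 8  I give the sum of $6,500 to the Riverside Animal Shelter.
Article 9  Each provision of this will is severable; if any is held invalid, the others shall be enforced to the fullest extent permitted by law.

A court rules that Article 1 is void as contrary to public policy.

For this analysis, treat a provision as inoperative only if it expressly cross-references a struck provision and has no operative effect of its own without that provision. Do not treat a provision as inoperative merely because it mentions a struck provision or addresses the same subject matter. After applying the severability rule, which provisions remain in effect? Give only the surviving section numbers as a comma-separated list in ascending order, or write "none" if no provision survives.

Article 1 is struck. Article 4 operates only by reference to Article 1, so it falls with Article 1. Article 5 has no operative effect of its own apart from Article 1 and is therefore inoperative. Article 6 has no operative effect of its own apart from Article 1 and is therefore inoperative. Article 9 is a severability clause and preserves every provision that can still be given independent effect. That leaves Article 2, Article 3, Article 7, Article 8, and Article 9 in effect.

2, 3, 7, 8, 9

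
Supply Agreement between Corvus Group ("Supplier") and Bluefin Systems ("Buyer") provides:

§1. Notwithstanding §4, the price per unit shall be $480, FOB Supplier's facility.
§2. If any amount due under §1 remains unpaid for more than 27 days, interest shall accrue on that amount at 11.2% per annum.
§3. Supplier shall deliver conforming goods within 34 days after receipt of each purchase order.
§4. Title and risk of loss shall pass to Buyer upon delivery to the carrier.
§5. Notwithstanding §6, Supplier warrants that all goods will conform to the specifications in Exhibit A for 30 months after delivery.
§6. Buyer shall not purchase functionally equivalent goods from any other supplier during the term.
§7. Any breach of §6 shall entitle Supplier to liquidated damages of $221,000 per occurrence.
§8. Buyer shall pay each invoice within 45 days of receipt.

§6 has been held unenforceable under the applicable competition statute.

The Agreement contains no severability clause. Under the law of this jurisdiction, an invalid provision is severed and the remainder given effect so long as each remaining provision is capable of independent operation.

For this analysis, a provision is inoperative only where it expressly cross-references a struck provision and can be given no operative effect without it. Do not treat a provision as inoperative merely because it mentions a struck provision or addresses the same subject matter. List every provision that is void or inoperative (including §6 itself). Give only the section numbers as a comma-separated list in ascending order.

§6 is struck. §7 has no operative effect of its own apart from §6 and is therefore inoperative. Although §5 refers to §6, its operative terms do not depend on §6, so it remains in effect. Under the stated default rule, only provisions that cannot operate independently fall away; the rest are enforced. That leaves §1, §2, §3, §4, §5, and §8 in effect.

6, 7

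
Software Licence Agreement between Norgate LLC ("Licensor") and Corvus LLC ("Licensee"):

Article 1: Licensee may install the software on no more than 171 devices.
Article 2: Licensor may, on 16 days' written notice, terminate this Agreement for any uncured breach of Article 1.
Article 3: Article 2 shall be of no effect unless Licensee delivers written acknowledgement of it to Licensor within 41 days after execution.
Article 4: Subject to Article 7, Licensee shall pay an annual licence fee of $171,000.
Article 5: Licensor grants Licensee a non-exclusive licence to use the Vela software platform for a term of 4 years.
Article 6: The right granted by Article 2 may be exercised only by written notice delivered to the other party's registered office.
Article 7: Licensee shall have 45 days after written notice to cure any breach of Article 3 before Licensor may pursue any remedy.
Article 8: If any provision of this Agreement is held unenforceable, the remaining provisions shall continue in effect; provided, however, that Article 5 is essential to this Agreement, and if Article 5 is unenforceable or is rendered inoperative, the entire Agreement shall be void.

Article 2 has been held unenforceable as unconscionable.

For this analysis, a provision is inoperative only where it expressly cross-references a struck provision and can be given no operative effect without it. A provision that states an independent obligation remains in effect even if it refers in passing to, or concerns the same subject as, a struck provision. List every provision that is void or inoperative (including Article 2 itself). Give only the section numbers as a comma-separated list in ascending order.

Article 2 is struck. Article 3 operates only by reference to Article 2, so it falls with Article 2. Article 6 merely fixes the notice requirement for Article 2; with Article 2 gone it has nothing to operate on and falls away. Article 7 has no operative effect of its own apart from Article 3 and is therefore inoperative. Article 4 mentions Article 7 but its own obligation stands independently of Article 7, so Article 4 is not affected. Article 8 makes Article 5 an essential term, but Article 5 is unaffected, so the severability proviso in Article 8 preserves the remaining provisions. That leaves Article 1, Article 4, Article 5, and Article 8 in effect.

2, 3, 6, 7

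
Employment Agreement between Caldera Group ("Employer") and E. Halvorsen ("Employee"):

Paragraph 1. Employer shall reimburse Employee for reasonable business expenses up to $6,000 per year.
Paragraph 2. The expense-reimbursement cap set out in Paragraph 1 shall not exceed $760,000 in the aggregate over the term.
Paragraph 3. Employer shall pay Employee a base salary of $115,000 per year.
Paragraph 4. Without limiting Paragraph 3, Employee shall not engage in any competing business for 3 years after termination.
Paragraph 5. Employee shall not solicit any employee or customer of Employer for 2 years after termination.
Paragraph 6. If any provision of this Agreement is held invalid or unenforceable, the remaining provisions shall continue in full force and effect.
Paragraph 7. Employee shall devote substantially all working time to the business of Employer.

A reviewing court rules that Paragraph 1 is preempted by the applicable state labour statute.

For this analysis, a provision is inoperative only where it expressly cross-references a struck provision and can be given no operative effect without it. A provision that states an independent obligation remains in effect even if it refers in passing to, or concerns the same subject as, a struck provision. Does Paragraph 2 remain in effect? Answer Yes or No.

Paragraph 1 is struck. The whole of Paragraph 2 is the aggregate cap on the expense-reimbursement cap, defined by reference to Paragraph 1, so Paragraph 2 cannot stand once Paragraph 1 is removed. Under the severability clause in Paragraph 6, the remaining provisions continue in force. That leaves Paragraph 3, Paragraph 4, Paragraph 5, Paragraph 6, and Paragraph 7 in effect. Paragraph 2 is among the inoperative provisions, so the answer is no.

No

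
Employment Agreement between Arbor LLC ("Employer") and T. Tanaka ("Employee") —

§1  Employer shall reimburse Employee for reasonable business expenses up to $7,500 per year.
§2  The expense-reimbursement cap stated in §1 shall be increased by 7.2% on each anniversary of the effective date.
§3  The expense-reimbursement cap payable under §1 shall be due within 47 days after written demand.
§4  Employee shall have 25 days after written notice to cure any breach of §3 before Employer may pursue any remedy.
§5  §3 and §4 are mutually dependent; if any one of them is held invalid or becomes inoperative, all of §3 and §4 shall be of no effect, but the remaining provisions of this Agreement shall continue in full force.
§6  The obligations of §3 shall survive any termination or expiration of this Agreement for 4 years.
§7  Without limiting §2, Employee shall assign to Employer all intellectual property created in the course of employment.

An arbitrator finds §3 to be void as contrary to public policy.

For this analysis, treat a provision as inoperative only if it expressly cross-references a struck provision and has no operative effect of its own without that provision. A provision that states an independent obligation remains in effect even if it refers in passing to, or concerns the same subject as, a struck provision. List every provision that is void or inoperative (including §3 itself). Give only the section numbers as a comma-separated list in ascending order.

3, 4, 6

§3 is struck. §4 operates only by reference to §3, so it falls with §3. §6 merely fixes the survival period for §3; with §3 gone it has nothing to operate on and falls away. §5 declares §3 and §4 mutually dependent; since one of them has fallen, all of them are of no effect. The remainder continues in force under §5. The provisions still in force are §1, §2, §5, and §7.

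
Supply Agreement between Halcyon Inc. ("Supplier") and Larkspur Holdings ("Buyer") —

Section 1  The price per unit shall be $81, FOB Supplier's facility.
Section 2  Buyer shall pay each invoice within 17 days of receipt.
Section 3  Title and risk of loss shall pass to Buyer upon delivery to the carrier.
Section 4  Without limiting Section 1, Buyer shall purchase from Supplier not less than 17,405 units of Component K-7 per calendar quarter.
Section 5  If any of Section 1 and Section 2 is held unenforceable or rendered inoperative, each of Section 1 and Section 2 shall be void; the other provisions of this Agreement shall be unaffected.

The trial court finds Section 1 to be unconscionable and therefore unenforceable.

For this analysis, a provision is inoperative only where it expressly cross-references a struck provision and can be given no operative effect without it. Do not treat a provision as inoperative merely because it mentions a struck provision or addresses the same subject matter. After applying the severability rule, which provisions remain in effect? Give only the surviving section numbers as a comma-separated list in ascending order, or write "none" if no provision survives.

3, 4, 5

Section 1 is struck. Section 4 mentions Section 1 but its own obligation stands independently of Section 1, so Section 4 is not affected. Nothing else in the Agreement is defined by reference to Section 1. Section 5 declares Section 1 and Section 2 mutually dependent; since one of them has fallen, all of them are of no effect. That brings down Section 2 as well. The remainder continues in force under Section 5. Section 3, Section 4, and Section 5 remain in effect.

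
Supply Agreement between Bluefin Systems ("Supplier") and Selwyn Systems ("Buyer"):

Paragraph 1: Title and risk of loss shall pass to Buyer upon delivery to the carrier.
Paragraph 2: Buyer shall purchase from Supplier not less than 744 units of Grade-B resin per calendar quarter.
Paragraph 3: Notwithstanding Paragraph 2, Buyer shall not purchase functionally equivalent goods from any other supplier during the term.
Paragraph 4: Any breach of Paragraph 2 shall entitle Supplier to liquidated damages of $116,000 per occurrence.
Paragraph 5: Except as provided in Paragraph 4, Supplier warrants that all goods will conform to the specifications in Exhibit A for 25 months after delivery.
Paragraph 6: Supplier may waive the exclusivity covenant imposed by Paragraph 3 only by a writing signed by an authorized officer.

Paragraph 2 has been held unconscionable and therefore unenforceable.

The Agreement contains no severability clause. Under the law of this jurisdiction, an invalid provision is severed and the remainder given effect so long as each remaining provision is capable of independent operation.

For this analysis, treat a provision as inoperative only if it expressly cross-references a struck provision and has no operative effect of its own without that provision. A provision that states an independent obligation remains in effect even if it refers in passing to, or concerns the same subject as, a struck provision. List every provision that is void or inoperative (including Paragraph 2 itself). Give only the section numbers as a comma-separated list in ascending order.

Paragraph 2 is struck. Paragraph 4 operates only by reference to Paragraph 2, so it falls with Paragraph 2. Paragraph 3 mentions Paragraph 2 but its own obligation stands independently of Paragraph 2, so Paragraph 3 is not affected. Paragraph 5 mentions Paragraph 4 but its own obligation stands independently of Paragraph 4, so Paragraph 5 is not affected. With no severability clause, the stated default rule severs what cannot stand and enforces each remaining provision that can operate on its own. Paragraph 1, Paragraph 3, Paragraph 5, and Paragraph 6 remain in effect.

2, 4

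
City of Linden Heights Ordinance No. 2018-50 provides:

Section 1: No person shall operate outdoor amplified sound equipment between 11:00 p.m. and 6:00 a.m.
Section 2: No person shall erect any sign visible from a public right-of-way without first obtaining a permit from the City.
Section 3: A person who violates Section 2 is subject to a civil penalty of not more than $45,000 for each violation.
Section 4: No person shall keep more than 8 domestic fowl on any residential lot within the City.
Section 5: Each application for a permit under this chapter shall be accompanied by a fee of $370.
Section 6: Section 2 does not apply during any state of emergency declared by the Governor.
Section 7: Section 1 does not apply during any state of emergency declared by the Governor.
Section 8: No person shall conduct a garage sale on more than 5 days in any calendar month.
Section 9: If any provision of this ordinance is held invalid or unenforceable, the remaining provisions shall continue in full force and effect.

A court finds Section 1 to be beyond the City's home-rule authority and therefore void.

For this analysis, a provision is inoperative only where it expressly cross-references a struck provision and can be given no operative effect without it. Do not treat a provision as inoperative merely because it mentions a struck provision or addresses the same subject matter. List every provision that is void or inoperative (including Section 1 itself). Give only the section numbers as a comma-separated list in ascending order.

Section 1 is struck. Section 7 has no operative effect of its own apart from Section 1 and is therefore inoperative. Under the severability clause in Section 9, the remaining provisions continue in force. The provisions still in force are Section 2, Section 3, Section 4, Section 5, Section 6, Section 8, and Section 9.

1, 7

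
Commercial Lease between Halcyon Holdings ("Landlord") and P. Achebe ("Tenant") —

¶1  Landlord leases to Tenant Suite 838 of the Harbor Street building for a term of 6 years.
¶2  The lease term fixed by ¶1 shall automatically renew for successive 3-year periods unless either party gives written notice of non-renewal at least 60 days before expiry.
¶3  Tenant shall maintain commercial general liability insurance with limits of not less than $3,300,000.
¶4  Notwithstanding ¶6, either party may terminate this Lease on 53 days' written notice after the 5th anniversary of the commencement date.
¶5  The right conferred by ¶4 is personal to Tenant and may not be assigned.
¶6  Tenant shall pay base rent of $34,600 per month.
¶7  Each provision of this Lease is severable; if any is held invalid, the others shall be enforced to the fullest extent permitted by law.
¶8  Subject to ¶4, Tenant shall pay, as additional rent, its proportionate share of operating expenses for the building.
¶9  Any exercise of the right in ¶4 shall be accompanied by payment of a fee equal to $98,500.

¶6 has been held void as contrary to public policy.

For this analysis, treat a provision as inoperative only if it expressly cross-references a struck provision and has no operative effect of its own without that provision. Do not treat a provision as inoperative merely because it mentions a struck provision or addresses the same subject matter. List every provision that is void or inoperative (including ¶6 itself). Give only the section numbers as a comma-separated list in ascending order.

6

¶6 is struck. ¶4 mentions ¶6 but its own obligation stands independently of ¶6, so ¶4 is not affected. No other provision's operative terms depend on ¶6. Under the severability clause in ¶7, the remaining provisions continue in force. ¶1, ¶2, ¶3, ¶4, ¶5, ¶7, ¶8, and ¶9 remain in effect.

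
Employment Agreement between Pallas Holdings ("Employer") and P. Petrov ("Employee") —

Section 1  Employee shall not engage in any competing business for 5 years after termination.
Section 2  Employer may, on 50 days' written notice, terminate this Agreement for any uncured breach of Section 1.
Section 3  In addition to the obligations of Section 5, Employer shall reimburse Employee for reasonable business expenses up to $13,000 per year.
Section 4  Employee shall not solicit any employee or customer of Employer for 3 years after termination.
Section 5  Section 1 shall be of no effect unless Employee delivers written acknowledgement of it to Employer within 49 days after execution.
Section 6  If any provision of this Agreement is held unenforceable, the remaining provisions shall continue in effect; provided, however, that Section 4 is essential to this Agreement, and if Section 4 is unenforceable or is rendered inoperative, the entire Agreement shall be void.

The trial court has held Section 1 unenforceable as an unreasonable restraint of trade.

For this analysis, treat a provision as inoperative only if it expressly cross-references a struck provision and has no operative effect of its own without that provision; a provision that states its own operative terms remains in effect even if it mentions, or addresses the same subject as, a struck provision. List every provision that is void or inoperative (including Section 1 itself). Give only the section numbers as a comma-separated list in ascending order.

1, 2, 5

Section 1 is struck. Section 2 has no operative effect of its own apart from Section 1 and is therefore inoperative. Section 5 has no operative effect of its own apart from Section 1 and is therefore inoperative. Section 3 mentions Section 5 but its own obligation stands independently of Section 5, so Section 3 is not affected. Section 6 makes Section 4 an essential term, but Section 4 is unaffected, so the severability proviso in Section 6 preserves the remaining provisions. That leaves Section 3, Section 4, and Section 6 in effect.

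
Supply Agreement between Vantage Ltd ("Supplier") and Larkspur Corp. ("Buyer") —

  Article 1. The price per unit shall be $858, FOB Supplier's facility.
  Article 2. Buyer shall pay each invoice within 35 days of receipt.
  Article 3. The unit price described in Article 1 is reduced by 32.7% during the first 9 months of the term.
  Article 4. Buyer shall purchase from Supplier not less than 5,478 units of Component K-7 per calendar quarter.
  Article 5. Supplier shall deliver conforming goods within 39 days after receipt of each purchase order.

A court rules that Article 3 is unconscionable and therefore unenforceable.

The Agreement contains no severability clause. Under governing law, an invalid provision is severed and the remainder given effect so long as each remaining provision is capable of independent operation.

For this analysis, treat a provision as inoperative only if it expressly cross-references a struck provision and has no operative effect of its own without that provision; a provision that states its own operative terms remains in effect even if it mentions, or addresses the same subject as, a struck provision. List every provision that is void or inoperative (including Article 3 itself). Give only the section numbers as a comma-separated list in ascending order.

Article 3 is struck. Nothing else in the Agreement is defined by reference to Article 3. With no severability clause, the stated default rule severs what cannot stand and enforces each remaining provision that can operate on its own. That leaves Article 1, Article 2, Article 4, and Article 5 in effect.

3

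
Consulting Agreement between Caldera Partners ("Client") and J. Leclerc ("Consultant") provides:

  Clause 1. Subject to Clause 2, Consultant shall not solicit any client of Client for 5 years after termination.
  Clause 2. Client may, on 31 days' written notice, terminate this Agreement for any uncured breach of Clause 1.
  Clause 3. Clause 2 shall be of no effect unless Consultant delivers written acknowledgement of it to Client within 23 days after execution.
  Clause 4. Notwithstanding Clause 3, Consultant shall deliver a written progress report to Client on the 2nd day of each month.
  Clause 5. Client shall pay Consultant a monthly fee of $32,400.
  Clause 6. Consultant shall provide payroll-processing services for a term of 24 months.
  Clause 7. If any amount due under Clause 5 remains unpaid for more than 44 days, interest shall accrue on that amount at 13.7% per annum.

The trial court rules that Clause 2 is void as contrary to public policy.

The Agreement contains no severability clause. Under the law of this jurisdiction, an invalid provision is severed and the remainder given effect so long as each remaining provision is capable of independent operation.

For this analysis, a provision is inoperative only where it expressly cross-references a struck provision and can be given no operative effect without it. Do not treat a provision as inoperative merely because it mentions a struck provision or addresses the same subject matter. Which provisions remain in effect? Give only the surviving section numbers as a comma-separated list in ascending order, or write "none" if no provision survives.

Clause 2 is struck. Clause 3 merely fixes the acknowledgement condition for Clause 2; with Clause 2 gone it has nothing to operate on and falls away. Although Clause 4 refers to Clause 3, its operative terms do not depend on Clause 3, so it remains in effect. Clause 1 mentions Clause 2 but its own obligation stands independently of Clause 2, so Clause 1 is not affected. With no severability clause, the stated default rule severs what cannot stand and enforces each remaining provision that can operate on its own. Clause 1, Clause 4, Clause 5, Clause 6, and Clause 7 remain in effect.

1, 4, 5, 6, 7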